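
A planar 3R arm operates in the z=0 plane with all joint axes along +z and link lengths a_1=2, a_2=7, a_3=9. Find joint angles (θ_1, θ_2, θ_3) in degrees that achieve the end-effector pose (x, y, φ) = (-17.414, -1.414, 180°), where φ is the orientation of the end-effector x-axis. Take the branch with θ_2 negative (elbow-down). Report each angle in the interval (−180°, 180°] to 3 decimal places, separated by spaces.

wrist centre = target − a_3·(cos φ, sin φ) = (-8.4140, -1.4140)
cos θ_2 = (72.7948−2²−7²)/(2·2·7) = 0.7070; θ_2 = -45.0121° (elbow-down)
β = atan2(-1.4140,-8.4140) = -170.4604°; ψ = atan2(-4.9508,6.9487) = -35.4690°
θ_1 = β − ψ = -134.9913°
θ_3 = φ − θ_1 − θ_2 = 0.0035° (wrapped to (-180°,180°])

-134.991 -45.012 0.003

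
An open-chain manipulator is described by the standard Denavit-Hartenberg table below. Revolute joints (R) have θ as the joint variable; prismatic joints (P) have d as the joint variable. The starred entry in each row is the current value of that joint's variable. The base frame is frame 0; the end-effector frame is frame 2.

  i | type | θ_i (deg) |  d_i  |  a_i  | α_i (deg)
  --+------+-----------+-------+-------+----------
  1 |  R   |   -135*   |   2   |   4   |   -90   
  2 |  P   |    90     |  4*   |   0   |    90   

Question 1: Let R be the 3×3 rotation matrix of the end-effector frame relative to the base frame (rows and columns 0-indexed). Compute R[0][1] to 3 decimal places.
0.707

End-effector y-axis (col 1 of R) = (0.7071,-0.7071,0.0000)
R[0][1] = 0.7071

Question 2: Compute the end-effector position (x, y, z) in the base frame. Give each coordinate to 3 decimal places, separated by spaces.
0.000 -5.657 2.000

after link 1: o_1 = (-2.8284, -2.8284, 2.0000)
after link 2: o_2 = (0.0000, -5.6569, 2.0000)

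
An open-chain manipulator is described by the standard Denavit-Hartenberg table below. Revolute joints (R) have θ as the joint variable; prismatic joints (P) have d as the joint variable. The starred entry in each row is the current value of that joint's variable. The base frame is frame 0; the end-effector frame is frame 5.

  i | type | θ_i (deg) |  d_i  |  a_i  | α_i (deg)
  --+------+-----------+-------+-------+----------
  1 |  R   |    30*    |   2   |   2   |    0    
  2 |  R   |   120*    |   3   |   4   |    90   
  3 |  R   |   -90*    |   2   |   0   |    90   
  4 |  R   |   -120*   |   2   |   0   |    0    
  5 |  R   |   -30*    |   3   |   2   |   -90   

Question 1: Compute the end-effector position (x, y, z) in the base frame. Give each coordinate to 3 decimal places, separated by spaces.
3.098 1.366 6.732

after link 1: o_1 = (1.7321, 1.0000, 2.0000)
after link 2: o_2 = (-1.7321, 3.0000, 5.0000)
after link 3: o_3 = (-0.7321, 4.7321, 5.0000)
after link 4: o_4 = (1.0000, 3.7321, 5.0000)
after link 5: o_5 = (3.0981, 1.3660, 6.7321)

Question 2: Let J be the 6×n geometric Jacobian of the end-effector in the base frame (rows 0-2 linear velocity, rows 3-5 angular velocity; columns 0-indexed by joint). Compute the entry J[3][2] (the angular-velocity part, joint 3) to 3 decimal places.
axis z_2 = (0.5000,0.8660,0.0000); lever o_n−o_2 = (4.8301,-1.6340,1.7321)
cross product → J_v[:, 2] = (1.5000,-0.8660,-5.0000)
J_ω[:, 2] = z_2
entry J[3][2] = 0.5000

0.500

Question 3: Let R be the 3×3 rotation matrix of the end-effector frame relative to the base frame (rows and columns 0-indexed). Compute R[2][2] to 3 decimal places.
-0.500

End-effector z-axis (col 2 of R) = (-0.4330,-0.7500,-0.5000)
R[2][2] = -0.5000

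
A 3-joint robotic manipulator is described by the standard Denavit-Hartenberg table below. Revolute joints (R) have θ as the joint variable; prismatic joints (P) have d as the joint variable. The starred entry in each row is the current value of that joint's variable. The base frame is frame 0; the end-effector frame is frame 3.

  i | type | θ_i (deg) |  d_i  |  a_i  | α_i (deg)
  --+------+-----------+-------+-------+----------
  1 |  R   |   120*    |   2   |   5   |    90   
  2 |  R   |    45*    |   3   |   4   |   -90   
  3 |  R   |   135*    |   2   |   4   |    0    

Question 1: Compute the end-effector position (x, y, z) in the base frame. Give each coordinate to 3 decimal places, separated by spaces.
-2.059 3.909 4.243

after link 1: o_1 = (-2.5000, 4.3301, 2.0000)
after link 2: o_2 = (-1.3161, 8.2796, 4.8284)
after link 3: o_3 = (-2.0585, 3.9086, 4.2426)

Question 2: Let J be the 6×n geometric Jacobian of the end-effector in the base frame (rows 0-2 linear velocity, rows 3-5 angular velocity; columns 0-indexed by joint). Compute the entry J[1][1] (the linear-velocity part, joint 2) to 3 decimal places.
axis z_1 = (0.8660,0.5000,0.0000); lever o_n−o_1 = (0.4415,-0.4215,2.2426)
cross product → J_v[:, 1] = (1.1213,-1.9422,-0.5858)
J_ω[:, 1] = z_1
entry J[1][1] = -1.9422

-1.942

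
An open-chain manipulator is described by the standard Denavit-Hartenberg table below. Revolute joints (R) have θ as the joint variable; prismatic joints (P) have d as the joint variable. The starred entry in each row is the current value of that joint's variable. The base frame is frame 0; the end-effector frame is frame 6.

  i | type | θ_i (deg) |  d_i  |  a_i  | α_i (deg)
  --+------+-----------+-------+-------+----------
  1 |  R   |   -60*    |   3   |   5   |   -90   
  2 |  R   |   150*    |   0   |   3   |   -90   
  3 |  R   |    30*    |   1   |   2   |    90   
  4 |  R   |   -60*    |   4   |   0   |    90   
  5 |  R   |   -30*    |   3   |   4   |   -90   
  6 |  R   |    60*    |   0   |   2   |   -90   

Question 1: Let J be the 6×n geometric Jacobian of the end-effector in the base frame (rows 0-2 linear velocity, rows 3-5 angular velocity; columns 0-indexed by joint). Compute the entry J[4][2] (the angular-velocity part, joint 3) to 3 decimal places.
0.433

axis z_2 = (-0.2500,0.4330,0.8660); lever o_n−o_2 = (-0.8319,0.9720,-4.6337)
cross product → J_v[:, 2] = (-2.8482,-1.8789,0.1172)
J_ω[:, 2] = z_2
entry J[4][2] = 0.4330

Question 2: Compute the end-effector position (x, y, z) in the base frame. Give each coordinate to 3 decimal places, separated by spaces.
after link 1: o_1 = (2.5000, -4.3301, 3.0000)
after link 2: o_2 = (1.2010, -2.0801, 1.5000)
after link 3: o_3 = (-0.6651, -0.8481, 1.5000)
after link 4: o_4 = (1.4689, 2.3840, 0.5000)
after link 5: o_5 = (2.2267, -1.5266, -2.5221)
after link 6: o_6 = (0.3690, -1.1081, -3.1337)

0.369 -1.108 -3.134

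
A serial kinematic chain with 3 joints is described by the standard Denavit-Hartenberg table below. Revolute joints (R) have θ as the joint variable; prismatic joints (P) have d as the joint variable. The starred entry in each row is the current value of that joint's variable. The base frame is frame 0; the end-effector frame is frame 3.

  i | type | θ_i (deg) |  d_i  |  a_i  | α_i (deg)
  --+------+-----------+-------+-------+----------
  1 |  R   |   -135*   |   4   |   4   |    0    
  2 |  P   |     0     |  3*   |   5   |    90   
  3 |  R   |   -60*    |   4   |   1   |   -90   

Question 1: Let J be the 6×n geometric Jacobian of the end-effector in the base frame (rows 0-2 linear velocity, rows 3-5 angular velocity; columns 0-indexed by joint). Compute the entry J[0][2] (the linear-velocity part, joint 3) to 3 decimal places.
-0.612

axis z_2 = (-0.7071,0.7071,0.0000); lever o_n−o_2 = (-3.1820,2.4749,-0.8660)
cross product → J_v[:, 2] = (-0.6124,-0.6124,0.5000)
J_ω[:, 2] = z_2
entry J[0][2] = -0.6124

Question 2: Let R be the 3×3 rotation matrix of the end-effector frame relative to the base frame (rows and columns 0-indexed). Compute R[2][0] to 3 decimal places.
End-effector x-axis (col 0 of R) = (-0.3536,-0.3536,-0.8660)
R[2][0] = -0.8660

-0.866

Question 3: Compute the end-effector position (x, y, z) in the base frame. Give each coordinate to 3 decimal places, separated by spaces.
after link 1: o_1 = (-2.8284, -2.8284, 4.0000)
after link 2: o_2 = (-6.3640, -6.3640, 7.0000)
after link 3: o_3 = (-9.5459, -3.8891, 6.1340)

-9.546 -3.889 6.134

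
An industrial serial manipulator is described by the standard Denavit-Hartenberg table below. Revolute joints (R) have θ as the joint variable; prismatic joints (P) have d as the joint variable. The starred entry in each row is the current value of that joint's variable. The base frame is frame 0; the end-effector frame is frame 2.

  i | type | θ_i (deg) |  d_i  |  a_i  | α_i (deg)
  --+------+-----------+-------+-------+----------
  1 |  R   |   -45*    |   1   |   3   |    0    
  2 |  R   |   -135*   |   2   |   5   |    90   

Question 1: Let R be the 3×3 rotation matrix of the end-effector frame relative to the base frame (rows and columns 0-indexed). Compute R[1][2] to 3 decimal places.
End-effector z-axis (col 2 of R) = (-0.0000,1.0000,0.0000)
R[1][2] = 1.0000

1.000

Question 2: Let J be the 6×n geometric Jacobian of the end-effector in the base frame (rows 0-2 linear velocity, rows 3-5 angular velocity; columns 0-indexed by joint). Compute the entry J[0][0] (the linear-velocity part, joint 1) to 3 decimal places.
2.121

axis z_0 = ẑ; lever o_n−o_0 = (-2.8787,-2.1213,3.0000)
cross product → J_v[:, 0] = (2.1213,-2.8787,0.0000)
J_ω[:, 0] = z_0
entry J[0][0] = 2.1213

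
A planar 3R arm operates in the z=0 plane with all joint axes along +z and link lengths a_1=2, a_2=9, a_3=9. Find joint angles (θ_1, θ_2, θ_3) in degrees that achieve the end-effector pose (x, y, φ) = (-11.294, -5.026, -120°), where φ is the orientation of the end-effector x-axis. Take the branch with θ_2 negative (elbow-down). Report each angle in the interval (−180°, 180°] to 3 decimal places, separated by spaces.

-59.997 -150.005 90.002

wrist centre = target − a_3·(cos φ, sin φ) = (-6.7940, 2.7682)
cos θ_2 = (53.8215−2²−9²)/(2·2·9) = -0.8661; θ_2 = -150.0050° (elbow-down)
β = atan2(2.7682,-6.7940) = 157.8315°; ψ = atan2(-4.4993,-5.7946) = -142.1719°
θ_1 = β − ψ = 300.0033°
θ_3 = φ − θ_1 − θ_2 = 90.0016° (wrapped to (-180°,180°])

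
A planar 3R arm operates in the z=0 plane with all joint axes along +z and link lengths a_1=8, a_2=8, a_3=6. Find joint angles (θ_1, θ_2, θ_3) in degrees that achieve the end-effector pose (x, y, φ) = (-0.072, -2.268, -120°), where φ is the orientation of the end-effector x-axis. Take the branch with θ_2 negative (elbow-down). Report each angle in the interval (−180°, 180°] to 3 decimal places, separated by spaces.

wrist centre = target − a_3·(cos φ, sin φ) = (2.9280, 2.9282)
cos θ_2 = (17.1473−8²−8²)/(2·8·8) = -0.8660; θ_2 = -150.0013° (elbow-down)
β = atan2(2.9282,2.9280) = 45.0015°; ψ = atan2(-3.9998,1.0717) = -75.0007°
θ_1 = β − ψ = 120.0022°
θ_3 = φ − θ_1 − θ_2 = -90.0008° (wrapped to (-180°,180°])

120.002 -150.001 -90.001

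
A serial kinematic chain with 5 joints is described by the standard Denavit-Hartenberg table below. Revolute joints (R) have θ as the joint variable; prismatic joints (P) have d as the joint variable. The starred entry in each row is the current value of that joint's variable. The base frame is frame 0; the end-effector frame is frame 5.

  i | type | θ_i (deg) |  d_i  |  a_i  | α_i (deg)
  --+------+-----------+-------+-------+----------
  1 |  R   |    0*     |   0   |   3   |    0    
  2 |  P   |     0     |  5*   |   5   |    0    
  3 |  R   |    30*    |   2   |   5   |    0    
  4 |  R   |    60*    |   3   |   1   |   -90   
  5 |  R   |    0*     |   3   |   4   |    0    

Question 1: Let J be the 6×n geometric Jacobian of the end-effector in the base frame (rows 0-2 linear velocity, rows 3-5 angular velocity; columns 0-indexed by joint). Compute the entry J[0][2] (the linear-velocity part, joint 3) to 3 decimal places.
-7.500

axis z_2 = (0.0000,0.0000,1.0000); lever o_n−o_2 = (1.3301,7.5000,5.0000)
cross product → J_v[:, 2] = (-7.5000,1.3301,0.0000)
J_ω[:, 2] = z_2
entry J[0][2] = -7.5000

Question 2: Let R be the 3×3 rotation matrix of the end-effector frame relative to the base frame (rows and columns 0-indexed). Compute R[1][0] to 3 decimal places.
1.000

End-effector x-axis (col 0 of R) = (0.0000,1.0000,0.0000)
R[1][0] = 1.0000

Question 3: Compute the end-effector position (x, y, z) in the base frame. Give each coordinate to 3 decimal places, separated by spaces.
9.330 7.500 10.000

after link 1: o_1 = (3.0000, 0.0000, 0.0000)
after link 2: o_2 = (8.0000, 0.0000, 5.0000)
after link 3: o_3 = (12.3301, 2.5000, 7.0000)
after link 4: o_4 = (12.3301, 3.5000, 10.0000)
after link 5: o_5 = (9.3301, 7.5000, 10.0000)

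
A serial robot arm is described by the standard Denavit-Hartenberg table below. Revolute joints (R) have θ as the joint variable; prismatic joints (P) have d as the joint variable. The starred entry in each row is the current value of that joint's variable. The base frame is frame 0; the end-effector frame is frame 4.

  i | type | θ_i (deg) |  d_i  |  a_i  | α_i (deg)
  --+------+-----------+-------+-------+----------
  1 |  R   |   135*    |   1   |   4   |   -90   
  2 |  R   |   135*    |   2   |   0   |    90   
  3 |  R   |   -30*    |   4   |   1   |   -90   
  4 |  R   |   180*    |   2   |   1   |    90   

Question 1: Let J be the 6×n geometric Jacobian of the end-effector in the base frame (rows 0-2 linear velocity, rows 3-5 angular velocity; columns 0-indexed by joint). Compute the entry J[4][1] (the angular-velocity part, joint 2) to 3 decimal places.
-0.707

axis z_1 = (-0.7071,-0.7071,0.0000); lever o_n−o_1 = (-4.1390,-1.1390,-3.5355)
cross product → J_v[:, 1] = (2.5000,-2.5000,-2.1213)
J_ω[:, 1] = z_1
entry J[4][1] = -0.7071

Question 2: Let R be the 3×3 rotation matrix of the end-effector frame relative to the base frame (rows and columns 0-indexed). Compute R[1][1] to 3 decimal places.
-0.862

End-effector y-axis (col 1 of R) = (-0.3624,-0.8624,-0.3536)
R[1][1] = -0.8624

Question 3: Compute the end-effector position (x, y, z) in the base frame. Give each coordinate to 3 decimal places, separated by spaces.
-6.967 1.689 -2.536

after link 1: o_1 = (-2.8284, 2.8284, 1.0000)
after link 2: o_2 = (-4.2426, 1.4142, 1.0000)
after link 3: o_3 = (-5.4561, 3.3348, -2.4408)
after link 4: o_4 = (-6.9674, 1.6895, -2.5355)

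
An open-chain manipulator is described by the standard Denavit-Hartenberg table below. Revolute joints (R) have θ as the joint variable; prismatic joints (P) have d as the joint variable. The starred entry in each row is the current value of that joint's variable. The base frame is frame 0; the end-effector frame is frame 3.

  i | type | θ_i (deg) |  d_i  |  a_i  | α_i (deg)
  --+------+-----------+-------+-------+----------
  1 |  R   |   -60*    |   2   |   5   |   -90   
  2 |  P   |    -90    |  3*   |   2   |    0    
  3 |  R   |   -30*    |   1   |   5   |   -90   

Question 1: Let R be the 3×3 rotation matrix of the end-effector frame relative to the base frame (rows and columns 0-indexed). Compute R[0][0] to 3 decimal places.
End-effector x-axis (col 0 of R) = (-0.2500,0.4330,0.8660)
R[0][0] = -0.2500

-0.250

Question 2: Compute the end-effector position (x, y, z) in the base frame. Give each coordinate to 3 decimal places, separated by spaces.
4.714 -0.165 8.330

after link 1: o_1 = (2.5000, -4.3301, 2.0000)
after link 2: o_2 = (5.0981, -2.8301, 4.0000)
after link 3: o_3 = (4.7141, -0.1651, 8.3301)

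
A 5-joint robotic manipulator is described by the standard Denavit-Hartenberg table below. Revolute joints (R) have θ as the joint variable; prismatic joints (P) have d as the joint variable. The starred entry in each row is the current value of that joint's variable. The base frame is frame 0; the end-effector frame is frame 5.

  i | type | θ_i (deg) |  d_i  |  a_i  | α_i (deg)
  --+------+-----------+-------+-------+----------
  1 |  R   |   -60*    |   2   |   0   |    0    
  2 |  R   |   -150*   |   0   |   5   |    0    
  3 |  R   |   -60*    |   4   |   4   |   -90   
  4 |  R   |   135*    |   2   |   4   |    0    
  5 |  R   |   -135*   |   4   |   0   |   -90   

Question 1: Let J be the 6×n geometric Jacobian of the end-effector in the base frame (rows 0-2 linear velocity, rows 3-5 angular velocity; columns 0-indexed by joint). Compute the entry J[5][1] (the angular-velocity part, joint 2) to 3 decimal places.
axis z_1 = (0.0000,0.0000,1.0000); lever o_n−o_1 = (-10.3301,3.6716,1.1716)
cross product → J_v[:, 1] = (-3.6716,-10.3301,0.0000)
J_ω[:, 1] = z_1
entry J[5][1] = 1.0000

1.000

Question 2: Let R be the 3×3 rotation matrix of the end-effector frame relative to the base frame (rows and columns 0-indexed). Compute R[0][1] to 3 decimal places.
1.000

End-effector y-axis (col 1 of R) = (1.0000,0.0000,-0.0000)
R[0][1] = 1.0000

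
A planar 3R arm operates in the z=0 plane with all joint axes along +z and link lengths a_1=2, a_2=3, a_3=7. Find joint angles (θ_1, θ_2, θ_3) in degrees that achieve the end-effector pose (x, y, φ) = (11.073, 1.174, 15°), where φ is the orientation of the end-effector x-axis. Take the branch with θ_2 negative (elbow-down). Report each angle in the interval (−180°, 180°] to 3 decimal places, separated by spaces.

28.187 -60.023 46.835

wrist centre = target − a_3·(cos φ, sin φ) = (4.3115, -0.6377)
cos θ_2 = (18.9959−2²−3²)/(2·2·3) = 0.4997; θ_2 = -60.0226° (elbow-down)
β = atan2(-0.6377,4.3115) = -8.4138°; ψ = atan2(-2.5987,3.4990) = -36.6010°
θ_1 = β − ψ = 28.1872°
θ_3 = φ − θ_1 − θ_2 = 46.8354° (wrapped to (-180°,180°])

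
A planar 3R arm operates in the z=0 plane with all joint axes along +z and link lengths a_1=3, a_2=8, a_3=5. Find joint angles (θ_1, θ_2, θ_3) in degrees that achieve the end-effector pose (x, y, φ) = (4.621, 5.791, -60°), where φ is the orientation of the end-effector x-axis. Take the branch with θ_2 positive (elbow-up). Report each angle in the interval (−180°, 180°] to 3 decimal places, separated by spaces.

wrist centre = target − a_3·(cos φ, sin φ) = (2.1210, 10.1211)
cos θ_2 = (106.9359−3²−8²)/(2·3·8) = 0.7070; θ_2 = 45.0089° (elbow-up)
β = atan2(10.1211,2.1210) = 78.1643°; ψ = atan2(5.6577,8.6560) = 33.1695°
θ_1 = β − ψ = 44.9948°
θ_3 = φ − θ_1 − θ_2 = -150.0037° (wrapped to (-180°,180°])

44.995 45.009 -150.004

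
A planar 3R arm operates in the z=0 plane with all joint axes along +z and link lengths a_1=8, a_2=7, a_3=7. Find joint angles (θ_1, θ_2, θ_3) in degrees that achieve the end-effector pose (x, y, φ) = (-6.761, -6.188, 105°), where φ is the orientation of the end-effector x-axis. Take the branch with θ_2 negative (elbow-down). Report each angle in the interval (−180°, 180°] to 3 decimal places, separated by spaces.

wrist centre = target − a_3·(cos φ, sin φ) = (-4.9493, -12.9495)
cos θ_2 = (192.1843−8²−7²)/(2·8·7) = 0.7070; θ_2 = -45.0084° (elbow-down)
β = atan2(-12.9495,-4.9493) = -110.9168°; ψ = atan2(-4.9505,12.9490) = -20.9221°
θ_1 = β − ψ = -89.9946°
θ_3 = φ − θ_1 − θ_2 = -119.9969° (wrapped to (-180°,180°])

-89.995 -45.008 -119.997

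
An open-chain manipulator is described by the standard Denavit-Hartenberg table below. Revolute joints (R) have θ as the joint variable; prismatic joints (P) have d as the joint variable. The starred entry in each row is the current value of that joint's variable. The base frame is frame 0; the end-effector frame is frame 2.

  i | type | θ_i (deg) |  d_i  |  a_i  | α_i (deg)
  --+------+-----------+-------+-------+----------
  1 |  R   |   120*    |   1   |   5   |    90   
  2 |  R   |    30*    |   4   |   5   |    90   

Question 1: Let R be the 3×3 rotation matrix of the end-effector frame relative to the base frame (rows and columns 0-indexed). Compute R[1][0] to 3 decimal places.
End-effector x-axis (col 0 of R) = (-0.4330,0.7500,0.5000)
R[1][0] = 0.7500

0.750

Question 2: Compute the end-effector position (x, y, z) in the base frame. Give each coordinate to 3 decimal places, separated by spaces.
after link 1: o_1 = (-2.5000, 4.3301, 1.0000)
after link 2: o_2 = (-1.2010, 10.0801, 3.5000)

-1.201 10.080 3.500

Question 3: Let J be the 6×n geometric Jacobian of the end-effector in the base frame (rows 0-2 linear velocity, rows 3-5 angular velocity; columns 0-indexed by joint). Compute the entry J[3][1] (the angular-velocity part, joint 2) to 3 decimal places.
0.866

axis z_1 = (0.8660,0.5000,0.0000); lever o_n−o_1 = (1.2990,5.7500,2.5000)
cross product → J_v[:, 1] = (1.2500,-2.1651,4.3301)
J_ω[:, 1] = z_1
entry J[3][1] = 0.8660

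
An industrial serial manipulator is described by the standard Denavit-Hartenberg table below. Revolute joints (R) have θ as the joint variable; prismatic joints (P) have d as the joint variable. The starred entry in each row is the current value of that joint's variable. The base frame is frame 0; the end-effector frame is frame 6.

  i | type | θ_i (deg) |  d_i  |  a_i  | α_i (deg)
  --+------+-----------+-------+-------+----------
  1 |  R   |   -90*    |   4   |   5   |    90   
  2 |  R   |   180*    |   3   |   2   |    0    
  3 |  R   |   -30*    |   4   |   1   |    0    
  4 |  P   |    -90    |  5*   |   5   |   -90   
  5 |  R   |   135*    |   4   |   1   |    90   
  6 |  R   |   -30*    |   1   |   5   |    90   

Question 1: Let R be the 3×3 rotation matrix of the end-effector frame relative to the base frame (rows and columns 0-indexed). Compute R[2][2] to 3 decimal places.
-0.127

End-effector z-axis (col 2 of R) = (-0.3536,-0.9268,-0.1268)
R[2][2] = -0.1268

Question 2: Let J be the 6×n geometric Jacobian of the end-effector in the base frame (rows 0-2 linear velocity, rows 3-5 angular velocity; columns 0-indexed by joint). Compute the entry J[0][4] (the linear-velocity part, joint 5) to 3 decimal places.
-3.062

axis z_4 = (-0.0000,0.8660,0.5000); lever o_n−o_4 = (4.4761,2.8300,-1.9017)
cross product → J_v[:, 4] = (-3.0619,2.2380,-3.8764)
J_ω[:, 4] = z_4
entry J[0][4] = -3.0619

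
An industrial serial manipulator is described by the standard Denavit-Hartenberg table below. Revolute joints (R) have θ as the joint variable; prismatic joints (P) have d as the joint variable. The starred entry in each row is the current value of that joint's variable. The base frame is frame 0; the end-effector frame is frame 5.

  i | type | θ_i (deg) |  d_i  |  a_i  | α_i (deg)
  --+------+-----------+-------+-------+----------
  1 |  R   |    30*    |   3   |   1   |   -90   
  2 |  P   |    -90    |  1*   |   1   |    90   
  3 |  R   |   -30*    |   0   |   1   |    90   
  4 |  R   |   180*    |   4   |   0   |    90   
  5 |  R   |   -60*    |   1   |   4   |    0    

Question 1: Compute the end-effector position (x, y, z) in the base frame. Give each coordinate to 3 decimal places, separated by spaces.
-0.518 0.897 2.866

after link 1: o_1 = (0.8660, 0.5000, 3.0000)
after link 2: o_2 = (0.3660, 1.3660, 4.0000)
after link 3: o_3 = (0.6160, 0.9330, 4.8660)
after link 4: o_4 = (2.3481, -2.0670, 2.8660)
after link 5: o_5 = (-0.5179, 0.8971, 2.8660)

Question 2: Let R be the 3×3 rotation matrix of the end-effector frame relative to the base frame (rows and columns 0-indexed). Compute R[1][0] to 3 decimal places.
End-effector x-axis (col 0 of R) = (-0.5000,0.8660,-0.0000)
R[1][0] = 0.8660

0.866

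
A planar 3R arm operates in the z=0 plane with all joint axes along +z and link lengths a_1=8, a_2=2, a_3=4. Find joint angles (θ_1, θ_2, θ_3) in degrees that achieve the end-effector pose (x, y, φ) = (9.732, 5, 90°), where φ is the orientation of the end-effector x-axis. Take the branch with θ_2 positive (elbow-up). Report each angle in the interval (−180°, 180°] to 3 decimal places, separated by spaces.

wrist centre = target − a_3·(cos φ, sin φ) = (9.7320, 1.0000)
cos θ_2 = (95.7118−8²−2²)/(2·8·2) = 0.8660; θ_2 = 30.0035° (elbow-up)
β = atan2(1.0000,9.7320) = 5.8668°; ψ = atan2(1.0001,9.7320) = 5.8674°
θ_1 = β − ψ = -0.0006°
θ_3 = φ − θ_1 − θ_2 = 59.9971° (wrapped to (-180°,180°])

-0.001 30.004 59.997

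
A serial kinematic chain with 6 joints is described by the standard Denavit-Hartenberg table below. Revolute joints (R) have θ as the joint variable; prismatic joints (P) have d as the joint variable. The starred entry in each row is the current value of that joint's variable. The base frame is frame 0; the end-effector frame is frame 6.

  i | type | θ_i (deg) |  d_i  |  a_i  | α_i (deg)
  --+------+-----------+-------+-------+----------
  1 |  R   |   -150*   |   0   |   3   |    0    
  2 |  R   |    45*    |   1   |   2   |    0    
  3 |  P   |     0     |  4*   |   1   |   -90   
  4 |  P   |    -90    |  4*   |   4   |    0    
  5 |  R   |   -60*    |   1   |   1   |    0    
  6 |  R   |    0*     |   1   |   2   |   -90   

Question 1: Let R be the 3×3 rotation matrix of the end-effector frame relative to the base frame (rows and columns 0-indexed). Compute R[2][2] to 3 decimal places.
End-effector z-axis (col 2 of R) = (-0.1294,-0.4830,0.8660)
R[2][2] = 0.8660

0.866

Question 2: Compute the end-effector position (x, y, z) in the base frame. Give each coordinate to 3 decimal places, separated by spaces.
3.093 -3.441 10.500

after link 1: o_1 = (-2.5981, -1.5000, 0.0000)
after link 2: o_2 = (-3.1157, -3.4319, 1.0000)
after link 3: o_3 = (-3.3745, -4.3978, 5.0000)
after link 4: o_4 = (0.4892, -5.4331, 9.0000)
after link 5: o_5 = (1.6792, -4.8554, 9.5000)
after link 6: o_6 = (3.0935, -3.4411, 10.5000)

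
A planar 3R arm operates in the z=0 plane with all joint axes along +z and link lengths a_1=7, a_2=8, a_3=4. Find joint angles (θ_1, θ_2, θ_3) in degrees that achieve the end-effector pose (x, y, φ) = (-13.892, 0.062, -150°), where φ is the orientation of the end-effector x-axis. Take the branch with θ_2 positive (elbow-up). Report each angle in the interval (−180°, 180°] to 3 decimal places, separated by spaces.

wrist centre = target − a_3·(cos φ, sin φ) = (-10.4279, 2.0620)
cos θ_2 = (112.9929−7²−8²)/(2·7·8) = -0.0001; θ_2 = 90.0036° (elbow-up)
β = atan2(2.0620,-10.4279) = 168.8147°; ψ = atan2(8.0000,6.9995) = 48.8161°
θ_1 = β − ψ = 119.9986°
θ_3 = φ − θ_1 − θ_2 = -0.0022° (wrapped to (-180°,180°])

119.999 90.004 -0.002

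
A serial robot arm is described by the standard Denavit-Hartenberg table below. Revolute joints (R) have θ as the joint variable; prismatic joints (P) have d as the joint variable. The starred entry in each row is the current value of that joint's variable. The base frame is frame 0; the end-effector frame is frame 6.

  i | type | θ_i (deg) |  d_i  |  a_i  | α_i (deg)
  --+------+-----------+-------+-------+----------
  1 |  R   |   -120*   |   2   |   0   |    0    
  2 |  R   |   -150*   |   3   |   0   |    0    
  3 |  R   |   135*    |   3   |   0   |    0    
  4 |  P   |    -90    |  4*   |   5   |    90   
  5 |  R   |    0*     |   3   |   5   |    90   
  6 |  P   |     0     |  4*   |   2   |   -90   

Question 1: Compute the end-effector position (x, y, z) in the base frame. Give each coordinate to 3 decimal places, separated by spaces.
after link 1: o_1 = (0.0000, 0.0000, 2.0000)
after link 2: o_2 = (0.0000, 0.0000, 5.0000)
after link 3: o_3 = (0.0000, 0.0000, 8.0000)
after link 4: o_4 = (-3.5355, 3.5355, 12.0000)
after link 5: o_5 = (-4.9497, 9.1924, 12.0000)
after link 6: o_6 = (-6.3640, 10.6066, 8.0000)

-6.364 10.607 8.000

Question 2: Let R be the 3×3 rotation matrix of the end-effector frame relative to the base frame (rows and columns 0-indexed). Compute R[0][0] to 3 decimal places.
End-effector x-axis (col 0 of R) = (-0.7071,0.7071,0.0000)
R[0][0] = -0.7071

-0.707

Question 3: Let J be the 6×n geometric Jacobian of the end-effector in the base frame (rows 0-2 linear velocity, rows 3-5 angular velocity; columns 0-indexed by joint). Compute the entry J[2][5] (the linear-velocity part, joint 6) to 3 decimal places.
-1.000

prismatic axis z_5 = (0.0000,0.0000,-1.0000)
J_v[:, 5] = z_5; J_ω[:, 5] = (0,0,0)
entry J[2][5] = -1.0000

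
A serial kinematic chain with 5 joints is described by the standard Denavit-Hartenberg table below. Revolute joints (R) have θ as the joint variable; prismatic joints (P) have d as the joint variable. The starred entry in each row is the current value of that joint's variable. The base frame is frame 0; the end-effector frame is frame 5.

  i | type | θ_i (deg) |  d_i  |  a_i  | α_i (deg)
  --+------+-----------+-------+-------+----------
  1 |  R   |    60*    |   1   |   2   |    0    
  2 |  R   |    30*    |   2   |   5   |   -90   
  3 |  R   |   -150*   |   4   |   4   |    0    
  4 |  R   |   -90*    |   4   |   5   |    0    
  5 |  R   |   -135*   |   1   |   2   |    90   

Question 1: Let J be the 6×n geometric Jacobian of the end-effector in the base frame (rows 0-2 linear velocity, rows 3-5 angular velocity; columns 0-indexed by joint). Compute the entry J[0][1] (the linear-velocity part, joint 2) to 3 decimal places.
axis z_1 = (0.0000,0.0000,1.0000); lever o_n−o_1 = (-9.0000,0.9678,0.1875)
cross product → J_v[:, 1] = (-0.9678,-9.0000,0.0000)
J_ω[:, 1] = z_1
entry J[0][1] = -0.9678

-0.968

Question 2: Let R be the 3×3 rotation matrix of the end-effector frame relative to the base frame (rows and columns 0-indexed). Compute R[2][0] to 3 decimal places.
End-effector x-axis (col 0 of R) = (0.0000,0.9659,0.2588)
R[2][0] = 0.2588

0.259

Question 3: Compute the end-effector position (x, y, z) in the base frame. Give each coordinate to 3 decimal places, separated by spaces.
after link 1: o_1 = (1.0000, 1.7321, 1.0000)
after link 2: o_2 = (1.0000, 6.7321, 3.0000)
after link 3: o_3 = (-3.0000, 3.2679, 5.0000)
after link 4: o_4 = (-7.0000, 0.7679, 0.6699)
after link 5: o_5 = (-8.0000, 2.6998, 1.1875)

-8.000 2.700 1.188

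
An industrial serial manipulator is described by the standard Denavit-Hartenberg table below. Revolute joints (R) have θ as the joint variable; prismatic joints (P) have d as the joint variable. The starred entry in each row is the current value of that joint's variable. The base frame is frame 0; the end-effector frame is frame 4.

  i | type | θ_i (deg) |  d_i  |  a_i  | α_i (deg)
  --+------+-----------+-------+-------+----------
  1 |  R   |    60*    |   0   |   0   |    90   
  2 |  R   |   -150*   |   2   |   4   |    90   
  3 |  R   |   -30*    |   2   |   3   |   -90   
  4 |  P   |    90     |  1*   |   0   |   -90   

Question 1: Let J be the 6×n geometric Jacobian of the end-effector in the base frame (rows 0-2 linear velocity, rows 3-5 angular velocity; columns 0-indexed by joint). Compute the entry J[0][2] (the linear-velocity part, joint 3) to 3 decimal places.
2.408

axis z_2 = (-0.2500,-0.4330,0.8660); lever o_n−o_2 = (-2.3905,-2.8726,0.1830)
cross product → J_v[:, 2] = (2.4085,-2.0245,-0.3170)
J_ω[:, 2] = z_2
entry J[0][2] = 2.4085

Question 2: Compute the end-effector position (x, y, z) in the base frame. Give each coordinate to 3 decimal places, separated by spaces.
after link 1: o_1 = (0.0000, 0.0000, 0.0000)
after link 2: o_2 = (-0.0000, -4.0000, -2.0000)
after link 3: o_3 = (-2.9240, -6.0646, -1.5670)
after link 4: o_4 = (-2.3905, -6.8726, -1.8170)

-2.391 -6.873 -1.817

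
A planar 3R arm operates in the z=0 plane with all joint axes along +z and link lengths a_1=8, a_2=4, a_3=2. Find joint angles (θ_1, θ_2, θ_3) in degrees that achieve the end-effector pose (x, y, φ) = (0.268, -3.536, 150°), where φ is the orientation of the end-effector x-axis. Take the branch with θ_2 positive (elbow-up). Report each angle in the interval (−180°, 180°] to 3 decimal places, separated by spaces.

-90.001 149.998 90.003

wrist centre = target − a_3·(cos φ, sin φ) = (2.0001, -4.5360)
cos θ_2 = (24.5755−8²−4²)/(2·8·4) = -0.8660; θ_2 = 149.9980° (elbow-up)
β = atan2(-4.5360,2.0001) = -66.2060°; ψ = atan2(2.0001,4.5360) = 23.7949°
θ_1 = β − ψ = -90.0009°
θ_3 = φ − θ_1 − θ_2 = 90.0029° (wrapped to (-180°,180°])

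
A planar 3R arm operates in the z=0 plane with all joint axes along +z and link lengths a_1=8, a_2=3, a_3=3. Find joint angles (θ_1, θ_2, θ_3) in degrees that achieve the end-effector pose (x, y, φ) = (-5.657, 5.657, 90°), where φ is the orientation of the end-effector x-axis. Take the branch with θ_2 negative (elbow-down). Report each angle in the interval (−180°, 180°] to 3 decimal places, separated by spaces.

wrist centre = target − a_3·(cos φ, sin φ) = (-5.6570, 2.6570)
cos θ_2 = (39.0613−8²−3²)/(2·8·3) = -0.7071; θ_2 = -134.9959° (elbow-down)
β = atan2(2.6570,-5.6570) = 154.8413°; ψ = atan2(-2.1215,5.8788) = -19.8428°
θ_1 = β − ψ = 174.6841°
θ_3 = φ − θ_1 − θ_2 = 50.3118° (wrapped to (-180°,180°])

174.684 -134.996 50.312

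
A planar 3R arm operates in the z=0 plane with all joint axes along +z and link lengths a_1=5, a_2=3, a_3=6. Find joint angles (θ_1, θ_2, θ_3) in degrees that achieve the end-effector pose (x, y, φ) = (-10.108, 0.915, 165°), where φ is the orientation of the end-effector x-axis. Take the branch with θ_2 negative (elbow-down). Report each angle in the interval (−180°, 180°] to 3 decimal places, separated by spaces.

-135.000 -119.991 59.990

wrist centre = target − a_3·(cos φ, sin φ) = (-4.3124, -0.6379)
cos θ_2 = (19.0041−5²−3²)/(2·5·3) = -0.4999; θ_2 = -119.9909° (elbow-down)
β = atan2(-0.6379,-4.3124) = -171.5856°; ψ = atan2(-2.5983,3.5004) = -36.5861°
θ_1 = β − ψ = -134.9995°
θ_3 = φ − θ_1 − θ_2 = 59.9905° (wrapped to (-180°,180°])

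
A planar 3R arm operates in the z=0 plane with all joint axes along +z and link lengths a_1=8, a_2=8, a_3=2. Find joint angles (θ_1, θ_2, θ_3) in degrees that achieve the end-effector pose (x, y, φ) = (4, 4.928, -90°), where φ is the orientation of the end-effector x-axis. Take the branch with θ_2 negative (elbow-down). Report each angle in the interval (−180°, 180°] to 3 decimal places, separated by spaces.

120.000 -120.001 -89.999

wrist centre = target − a_3·(cos φ, sin φ) = (4.0000, 6.9280)
cos θ_2 = (63.9972−8²−8²)/(2·8·8) = -0.5000; θ_2 = -120.0015° (elbow-down)
β = atan2(6.9280,4.0000) = 59.9993°; ψ = atan2(-6.9281,3.9998) = -60.0007°
θ_1 = β − ψ = 120.0000°
θ_3 = φ − θ_1 − θ_2 = -89.9985° (wrapped to (-180°,180°])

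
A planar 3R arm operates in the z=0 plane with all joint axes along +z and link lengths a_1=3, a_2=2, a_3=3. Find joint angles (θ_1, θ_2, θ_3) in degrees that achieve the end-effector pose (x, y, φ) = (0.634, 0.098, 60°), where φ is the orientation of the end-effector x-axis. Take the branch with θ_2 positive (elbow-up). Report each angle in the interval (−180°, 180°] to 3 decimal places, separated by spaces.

-149.999 119.998 90.001

wrist centre = target − a_3·(cos φ, sin φ) = (-0.8660, -2.5001)
cos θ_2 = (7.0003−3²−2²)/(2·3·2) = -0.5000; θ_2 = 119.9981° (elbow-up)
β = atan2(-2.5001,-0.8660) = -109.1055°; ψ = atan2(1.7321,2.0001) = 40.8931°
θ_1 = β − ψ = -149.9987°
θ_3 = φ − θ_1 − θ_2 = 90.0005° (wrapped to (-180°,180°])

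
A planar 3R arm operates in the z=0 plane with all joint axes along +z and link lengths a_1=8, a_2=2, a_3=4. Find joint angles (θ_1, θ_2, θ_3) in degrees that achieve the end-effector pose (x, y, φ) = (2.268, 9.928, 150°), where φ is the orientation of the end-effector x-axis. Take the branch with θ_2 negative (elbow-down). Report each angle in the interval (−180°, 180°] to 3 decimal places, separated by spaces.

60.001 -30.009 120.009

wrist centre = target − a_3·(cos φ, sin φ) = (5.7321, 7.9280)
cos θ_2 = (95.7102−8²−2²)/(2·8·2) = 0.8659; θ_2 = -30.0095° (elbow-down)
β = atan2(7.9280,5.7321) = 54.1323°; ψ = atan2(-1.0003,9.7319) = -5.8685°
θ_1 = β − ψ = 60.0008°
θ_3 = φ − θ_1 − θ_2 = 120.0086° (wrapped to (-180°,180°])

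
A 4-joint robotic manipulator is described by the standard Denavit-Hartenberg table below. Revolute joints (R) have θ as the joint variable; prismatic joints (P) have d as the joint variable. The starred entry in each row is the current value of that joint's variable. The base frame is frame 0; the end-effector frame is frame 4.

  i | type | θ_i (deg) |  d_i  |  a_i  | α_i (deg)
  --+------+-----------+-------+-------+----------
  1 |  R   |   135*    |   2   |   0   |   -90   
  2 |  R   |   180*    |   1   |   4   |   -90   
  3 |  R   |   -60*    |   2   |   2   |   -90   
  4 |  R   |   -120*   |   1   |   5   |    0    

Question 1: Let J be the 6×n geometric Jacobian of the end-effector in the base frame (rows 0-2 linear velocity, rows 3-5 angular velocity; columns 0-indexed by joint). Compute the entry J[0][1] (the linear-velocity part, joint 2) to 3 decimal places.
axis z_1 = (-0.7071,-0.7071,0.0000); lever o_n−o_1 = (3.2167,-3.3114,6.3301)
cross product → J_v[:, 1] = (-4.4761,4.4761,4.6160)
J_ω[:, 1] = z_1
entry J[0][1] = -4.4761

-4.476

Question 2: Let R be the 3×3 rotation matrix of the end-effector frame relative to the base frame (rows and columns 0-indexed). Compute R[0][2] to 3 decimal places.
0.966

End-effector z-axis (col 2 of R) = (0.9659,-0.2588,-0.0000)
R[0][2] = 0.9659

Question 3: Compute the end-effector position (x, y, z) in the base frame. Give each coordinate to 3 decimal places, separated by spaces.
after link 1: o_1 = (0.0000, 0.0000, 2.0000)
after link 2: o_2 = (2.1213, -3.5355, 2.0000)
after link 3: o_3 = (1.6037, -5.4674, 4.0000)
after link 4: o_4 = (3.2167, -3.3114, 8.3301)

3.217 -3.311 8.330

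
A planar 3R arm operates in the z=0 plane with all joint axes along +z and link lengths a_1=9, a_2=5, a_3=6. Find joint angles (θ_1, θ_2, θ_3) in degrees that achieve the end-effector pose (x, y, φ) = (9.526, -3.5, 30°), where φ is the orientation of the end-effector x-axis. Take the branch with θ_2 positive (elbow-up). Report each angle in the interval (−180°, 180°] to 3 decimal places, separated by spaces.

-90.002 120.002 0.000

wrist centre = target − a_3·(cos φ, sin φ) = (4.3298, -6.5000)
cos θ_2 = (60.9976−9²−5²)/(2·9·5) = -0.5000; θ_2 = 120.0018° (elbow-up)
β = atan2(-6.5000,4.3298) = -56.3312°; ψ = atan2(4.3300,6.4999) = 33.6706°
θ_1 = β − ψ = -90.0018°
θ_3 = φ − θ_1 − θ_2 = 0.0000° (wrapped to (-180°,180°])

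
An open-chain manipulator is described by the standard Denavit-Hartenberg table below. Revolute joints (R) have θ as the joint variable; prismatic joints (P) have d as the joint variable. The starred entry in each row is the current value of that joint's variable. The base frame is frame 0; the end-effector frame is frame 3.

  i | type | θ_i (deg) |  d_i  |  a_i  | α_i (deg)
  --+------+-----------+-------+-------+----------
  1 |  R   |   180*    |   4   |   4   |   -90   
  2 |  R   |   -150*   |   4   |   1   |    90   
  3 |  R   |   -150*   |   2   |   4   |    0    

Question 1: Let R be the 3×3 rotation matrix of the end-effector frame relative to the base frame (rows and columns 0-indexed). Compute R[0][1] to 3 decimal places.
End-effector y-axis (col 1 of R) = (0.4330,0.8660,0.2500)
R[0][1] = 0.4330

0.433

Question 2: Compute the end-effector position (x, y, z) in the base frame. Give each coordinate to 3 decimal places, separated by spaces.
after link 1: o_1 = (-4.0000, 0.0000, 4.0000)
after link 2: o_2 = (-3.1340, -4.0000, 4.5000)
after link 3: o_3 = (-5.1340, -2.0000, 1.0359)

-5.134 -2.000 1.036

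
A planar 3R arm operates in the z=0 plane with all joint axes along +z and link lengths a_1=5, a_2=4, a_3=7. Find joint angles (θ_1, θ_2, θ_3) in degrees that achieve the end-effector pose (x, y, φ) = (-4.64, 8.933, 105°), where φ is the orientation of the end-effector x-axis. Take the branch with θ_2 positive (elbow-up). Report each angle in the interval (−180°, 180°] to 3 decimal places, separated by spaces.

89.999 135.002 -120.001

wrist centre = target − a_3·(cos φ, sin φ) = (-2.8283, 2.1715)
cos θ_2 = (12.7146−5²−4²)/(2·5·4) = -0.7071; θ_2 = 135.0023° (elbow-up)
β = atan2(2.1715,-2.8283) = 142.4833°; ψ = atan2(2.8283,2.1715) = 52.4845°
θ_1 = β − ψ = 89.9988°
θ_3 = φ − θ_1 − θ_2 = -120.0011° (wrapped to (-180°,180°])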